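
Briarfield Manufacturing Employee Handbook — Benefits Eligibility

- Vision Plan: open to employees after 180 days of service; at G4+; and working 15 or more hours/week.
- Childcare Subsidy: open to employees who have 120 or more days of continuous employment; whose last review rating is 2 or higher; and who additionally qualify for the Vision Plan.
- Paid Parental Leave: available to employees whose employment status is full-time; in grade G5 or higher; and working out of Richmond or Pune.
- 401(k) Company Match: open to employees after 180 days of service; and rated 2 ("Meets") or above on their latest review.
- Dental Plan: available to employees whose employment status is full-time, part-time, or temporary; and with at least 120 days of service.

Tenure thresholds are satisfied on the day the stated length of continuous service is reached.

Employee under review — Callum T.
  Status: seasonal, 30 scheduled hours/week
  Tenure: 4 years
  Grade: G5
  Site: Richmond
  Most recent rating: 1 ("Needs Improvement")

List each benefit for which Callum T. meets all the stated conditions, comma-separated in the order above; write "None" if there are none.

Vision Plan

Vision Plan — service 4 years ≥ 180 days ✓; grade G5 ≥ G4 ✓; 30 hrs/wk ≥ 15 ✓ → eligible.
Childcare Subsidy — service 4 years ≥ 120 days ✓; rating 1 < 2 ✗ → not eligible.
Paid Parental Leave — status seasonal ✗ (requires full-time) → not eligible.
401(k) Company Match — service 4 years ≥ 180 days ✓; rating 1 < 2 ✗ → not eligible.
Dental Plan — status seasonal ✗ (requires full-time, part-time, or temporary) → not eligible.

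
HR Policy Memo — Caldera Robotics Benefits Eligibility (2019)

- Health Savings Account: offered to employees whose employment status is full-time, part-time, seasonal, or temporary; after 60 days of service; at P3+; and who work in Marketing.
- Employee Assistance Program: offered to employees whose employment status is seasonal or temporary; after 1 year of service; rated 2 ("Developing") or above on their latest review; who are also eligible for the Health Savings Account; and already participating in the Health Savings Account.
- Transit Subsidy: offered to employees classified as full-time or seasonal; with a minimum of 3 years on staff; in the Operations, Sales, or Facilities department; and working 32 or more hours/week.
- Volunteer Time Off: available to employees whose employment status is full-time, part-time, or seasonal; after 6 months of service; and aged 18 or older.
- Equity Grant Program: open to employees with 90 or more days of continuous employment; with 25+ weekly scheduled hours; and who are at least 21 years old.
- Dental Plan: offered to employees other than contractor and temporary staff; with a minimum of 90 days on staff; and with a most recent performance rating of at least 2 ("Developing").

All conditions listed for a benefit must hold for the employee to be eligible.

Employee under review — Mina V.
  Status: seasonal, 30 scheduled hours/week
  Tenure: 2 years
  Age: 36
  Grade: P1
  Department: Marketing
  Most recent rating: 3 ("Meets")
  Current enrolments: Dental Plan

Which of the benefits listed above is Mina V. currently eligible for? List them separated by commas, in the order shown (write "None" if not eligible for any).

Volunteer Time Off, Equity Grant Program, Dental Plan

Health Savings Account — status seasonal ✓; service 2 years ≥ 60 days ✓; grade P1 < P3 ✗ → not eligible.
Employee Assistance Program — status seasonal ✓; service 2 years ≥ 1 year ✓; rating 3 ≥ 2 ✓; not eligible for Health Savings Account ✗ → not eligible.
Transit Subsidy — status seasonal ✓; service 2 years < 3 years ✗ → not eligible.
Volunteer Time Off — status seasonal ✓; service 2 years ≥ 6 months (≈180 days) ✓; age 36 ≥ 18 ✓ → eligible.
Equity Grant Program — service 2 years ≥ 90 days ✓; 30 hrs/wk ≥ 25 ✓; age 36 ≥ 21 ✓ → eligible.
Dental Plan — status seasonal ✓ (not excluded); service 2 years ≥ 90 days ✓; rating 3 ≥ 2 ✓ → eligible.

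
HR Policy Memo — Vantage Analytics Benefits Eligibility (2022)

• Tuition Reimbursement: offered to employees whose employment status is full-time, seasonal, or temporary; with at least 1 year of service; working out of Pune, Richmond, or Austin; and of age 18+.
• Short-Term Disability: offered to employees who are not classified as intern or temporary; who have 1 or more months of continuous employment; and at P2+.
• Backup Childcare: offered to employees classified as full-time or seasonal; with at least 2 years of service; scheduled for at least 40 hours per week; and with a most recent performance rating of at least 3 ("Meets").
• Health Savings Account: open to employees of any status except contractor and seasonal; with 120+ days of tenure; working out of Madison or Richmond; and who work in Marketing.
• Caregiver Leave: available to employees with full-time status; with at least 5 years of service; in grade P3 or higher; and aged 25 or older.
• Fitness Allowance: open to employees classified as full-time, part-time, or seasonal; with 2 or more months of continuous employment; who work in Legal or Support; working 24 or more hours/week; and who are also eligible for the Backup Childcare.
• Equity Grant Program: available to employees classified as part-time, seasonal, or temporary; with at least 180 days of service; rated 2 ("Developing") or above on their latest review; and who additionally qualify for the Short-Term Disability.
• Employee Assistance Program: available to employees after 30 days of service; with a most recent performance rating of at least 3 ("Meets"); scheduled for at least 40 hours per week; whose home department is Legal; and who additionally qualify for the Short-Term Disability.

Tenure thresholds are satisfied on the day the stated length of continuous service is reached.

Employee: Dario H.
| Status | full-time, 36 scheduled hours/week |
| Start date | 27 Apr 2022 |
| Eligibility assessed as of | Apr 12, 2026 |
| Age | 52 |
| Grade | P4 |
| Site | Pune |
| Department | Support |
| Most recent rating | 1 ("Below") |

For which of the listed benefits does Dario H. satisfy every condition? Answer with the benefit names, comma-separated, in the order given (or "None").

Tuition Reimbursement, Short-Term Disability

Service from 27 Apr 2022 to Apr 12, 2026: 1446 days.
Tuition Reimbursement — status full-time ✓; service 1446 days ≥ 1 year (≈365 days) ✓; site Pune ✓; age 52 ≥ 18 ✓ → eligible.
Short-Term Disability — status full-time ✓ (not excluded); service 1446 days ≥ 1 month (≈30 days) ✓; grade P4 ≥ P2 ✓ → eligible.
Backup Childcare — status full-time ✓; service 1446 days ≥ 2 years (≈730 days) ✓; 36 hrs/wk < 40 ✗ → not eligible.
Health Savings Account — status full-time ✓ (not excluded); service 1446 days ≥ 120 days ✓; site Pune ✗ (not Madison or Richmond) → not eligible.
Caregiver Leave — status full-time ✓; service 1446 days < 5 years (≈1825 days) ✗ → not eligible.
Fitness Allowance — status full-time ✓; service 1446 days ≥ 2 months (≈60 days) ✓; dept Support ✓; 36 hrs/wk ≥ 24 ✓; not eligible for Backup Childcare ✗ → not eligible.
Equity Grant Program — status full-time ✗ (requires part-time, seasonal, or temporary) → not eligible.
Employee Assistance Program — service 1446 days ≥ 30 days ✓; rating 1 < 3 ✗ → not eligible.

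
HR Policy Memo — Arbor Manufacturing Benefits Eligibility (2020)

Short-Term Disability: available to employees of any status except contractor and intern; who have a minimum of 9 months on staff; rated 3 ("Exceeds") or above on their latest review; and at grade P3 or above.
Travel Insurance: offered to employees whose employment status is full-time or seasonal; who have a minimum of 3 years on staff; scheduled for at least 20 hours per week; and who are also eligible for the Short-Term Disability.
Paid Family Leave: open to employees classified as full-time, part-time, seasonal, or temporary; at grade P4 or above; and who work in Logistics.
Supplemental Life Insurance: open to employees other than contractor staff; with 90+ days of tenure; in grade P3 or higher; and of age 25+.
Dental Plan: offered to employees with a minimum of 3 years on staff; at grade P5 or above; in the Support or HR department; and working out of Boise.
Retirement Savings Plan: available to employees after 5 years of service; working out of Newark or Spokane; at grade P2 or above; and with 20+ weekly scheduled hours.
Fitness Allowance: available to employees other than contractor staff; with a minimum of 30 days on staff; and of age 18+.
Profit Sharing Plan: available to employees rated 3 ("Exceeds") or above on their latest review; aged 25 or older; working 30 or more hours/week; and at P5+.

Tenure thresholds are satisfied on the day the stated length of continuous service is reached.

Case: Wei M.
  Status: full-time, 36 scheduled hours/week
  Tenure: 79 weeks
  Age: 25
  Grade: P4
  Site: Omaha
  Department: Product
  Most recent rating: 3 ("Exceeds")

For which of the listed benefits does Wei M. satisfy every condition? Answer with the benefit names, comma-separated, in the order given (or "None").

Short-Term Disability — status full-time ✓ (not excluded); service 79 weeks ≥ 9 months (≈270 days) ✓; rating 3 ≥ 3 ✓; grade P4 ≥ P3 ✓ → eligible.
Travel Insurance — status full-time ✓; service 79 weeks < 3 years (≈1095 days) ✗ → not eligible.
Paid Family Leave — status full-time ✓; grade P4 ≥ P4 ✓; dept Product ✗ → not eligible.
Supplemental Life Insurance — status full-time ✓ (not excluded); service 79 weeks ≥ 90 days ✓; grade P4 ≥ P3 ✓; age 25 ≥ 25 ✓ → eligible.
Dental Plan — service 79 weeks < 3 years (≈1095 days) ✗ → not eligible.
Retirement Savings Plan — service 79 weeks < 5 years (≈1825 days) ✗ → not eligible.
Fitness Allowance — status full-time ✓ (not excluded); service 79 weeks ≥ 30 days ✓; age 25 ≥ 18 ✓ → eligible.
Profit Sharing Plan — rating 3 ≥ 3 ✓; age 25 ≥ 25 ✓; 36 hrs/wk ≥ 30 ✓; grade P4 < P5 ✗ → not eligible.

Short-Term Disability, Supplemental Life Insurance, Fitness Allowance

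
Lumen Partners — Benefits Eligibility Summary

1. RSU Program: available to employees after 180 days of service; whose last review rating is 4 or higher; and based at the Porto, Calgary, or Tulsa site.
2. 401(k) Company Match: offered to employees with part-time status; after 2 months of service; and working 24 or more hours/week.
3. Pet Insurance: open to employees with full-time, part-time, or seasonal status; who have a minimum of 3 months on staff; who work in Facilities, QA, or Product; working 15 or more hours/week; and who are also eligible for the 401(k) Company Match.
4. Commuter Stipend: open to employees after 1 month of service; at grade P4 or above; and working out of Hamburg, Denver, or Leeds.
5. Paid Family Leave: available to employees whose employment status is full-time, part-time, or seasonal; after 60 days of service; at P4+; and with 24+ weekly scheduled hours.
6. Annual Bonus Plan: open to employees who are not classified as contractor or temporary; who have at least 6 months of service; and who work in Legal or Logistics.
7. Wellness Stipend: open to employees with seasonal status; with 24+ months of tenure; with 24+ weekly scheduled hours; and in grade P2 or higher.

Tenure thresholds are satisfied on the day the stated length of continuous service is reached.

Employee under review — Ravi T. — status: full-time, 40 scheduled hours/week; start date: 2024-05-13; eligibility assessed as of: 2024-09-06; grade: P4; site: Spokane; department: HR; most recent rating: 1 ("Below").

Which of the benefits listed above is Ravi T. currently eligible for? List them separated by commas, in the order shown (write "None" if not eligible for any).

Service from 2024-05-13 to 2024-09-06: 116 days.
RSU Program — service 116 days < 180 days ✗ → not eligible.
401(k) Company Match — status full-time ✗ (requires part-time) → not eligible.
Pet Insurance — status full-time ✓; service 116 days ≥ 3 months (≈90 days) ✓; dept HR ✗ → not eligible.
Commuter Stipend — service 116 days ≥ 1 month (≈30 days) ✓; grade P4 ≥ P4 ✓; site Spokane ✗ (not Hamburg, Denver, or Leeds) → not eligible.
Paid Family Leave — status full-time ✓; service 116 days ≥ 60 days ✓; grade P4 ≥ P4 ✓; 40 hrs/wk ≥ 24 ✓ → eligible.
Annual Bonus Plan — status full-time ✓ (not excluded); service 116 days < 6 months (≈180 days) ✗ → not eligible.
Wellness Stipend — status full-time ✗ (requires seasonal) → not eligible.

Paid Family Leave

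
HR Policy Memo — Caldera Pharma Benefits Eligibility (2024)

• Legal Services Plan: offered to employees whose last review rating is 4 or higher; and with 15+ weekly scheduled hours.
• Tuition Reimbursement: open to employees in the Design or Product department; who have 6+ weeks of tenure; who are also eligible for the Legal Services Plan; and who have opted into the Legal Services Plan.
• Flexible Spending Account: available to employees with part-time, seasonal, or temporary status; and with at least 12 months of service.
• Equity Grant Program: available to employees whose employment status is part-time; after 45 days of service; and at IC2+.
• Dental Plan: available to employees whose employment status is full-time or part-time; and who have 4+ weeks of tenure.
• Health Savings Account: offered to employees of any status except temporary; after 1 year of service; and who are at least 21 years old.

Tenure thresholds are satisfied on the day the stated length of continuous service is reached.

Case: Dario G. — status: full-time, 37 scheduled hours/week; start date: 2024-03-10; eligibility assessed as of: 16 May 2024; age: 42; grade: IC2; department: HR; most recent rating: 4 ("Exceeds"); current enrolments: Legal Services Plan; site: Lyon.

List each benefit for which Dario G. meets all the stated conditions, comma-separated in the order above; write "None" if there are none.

Service from 2024-03-10 to 16 May 2024: 67 days.
Legal Services Plan — rating 4 ≥ 4 ✓; 37 hrs/wk ≥ 15 ✓ → eligible.
Tuition Reimbursement — dept HR ✗ → not eligible.
Flexible Spending Account — status full-time ✗ (requires part-time, seasonal, or temporary) → not eligible.
Equity Grant Program — status full-time ✗ (requires part-time) → not eligible.
Dental Plan — status full-time ✓; service 67 days ≥ 4 weeks (≈28 days) ✓ → eligible.
Health Savings Account — status full-time ✓ (not excluded); service 67 days < 1 year (≈365 days) ✗ → not eligible.

Legal Services Plan, Dental Plan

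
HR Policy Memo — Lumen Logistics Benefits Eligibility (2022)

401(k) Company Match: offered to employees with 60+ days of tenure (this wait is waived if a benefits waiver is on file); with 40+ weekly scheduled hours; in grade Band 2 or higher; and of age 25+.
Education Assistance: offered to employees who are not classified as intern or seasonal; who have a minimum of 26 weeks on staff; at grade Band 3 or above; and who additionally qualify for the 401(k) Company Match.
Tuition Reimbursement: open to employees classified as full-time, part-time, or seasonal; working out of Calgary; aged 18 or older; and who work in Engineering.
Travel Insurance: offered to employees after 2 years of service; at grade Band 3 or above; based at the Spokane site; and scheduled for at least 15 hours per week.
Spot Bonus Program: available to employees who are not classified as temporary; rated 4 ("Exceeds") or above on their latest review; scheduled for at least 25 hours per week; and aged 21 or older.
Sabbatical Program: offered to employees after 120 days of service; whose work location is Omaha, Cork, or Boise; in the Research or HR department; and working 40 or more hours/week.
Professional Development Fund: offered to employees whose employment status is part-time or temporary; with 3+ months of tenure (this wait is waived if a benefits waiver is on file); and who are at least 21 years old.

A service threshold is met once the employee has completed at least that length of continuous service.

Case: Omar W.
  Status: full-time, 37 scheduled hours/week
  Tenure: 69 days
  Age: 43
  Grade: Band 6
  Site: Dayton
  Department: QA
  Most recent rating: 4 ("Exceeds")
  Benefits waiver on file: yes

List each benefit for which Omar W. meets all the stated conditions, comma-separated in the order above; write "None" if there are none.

401(k) Company Match — benefits waiver on file ✓; 37 hrs/wk < 40 ✗ → not eligible.
Education Assistance — status full-time ✓ (not excluded); service 69 days < 26 weeks (≈182 days) ✗ → not eligible.
Tuition Reimbursement — status full-time ✓; site Dayton ✗ (not Calgary) → not eligible.
Travel Insurance — service 69 days < 2 years (≈730 days) ✗ → not eligible.
Spot Bonus Program — status full-time ✓ (not excluded); rating 4 ≥ 4 ✓; 37 hrs/wk ≥ 25 ✓; age 43 ≥ 21 ✓ → eligible.
Sabbatical Program — service 69 days < 120 days ✗ → not eligible.
Professional Development Fund — status full-time ✗ (requires part-time or temporary) → not eligible.

Spot Bonus Program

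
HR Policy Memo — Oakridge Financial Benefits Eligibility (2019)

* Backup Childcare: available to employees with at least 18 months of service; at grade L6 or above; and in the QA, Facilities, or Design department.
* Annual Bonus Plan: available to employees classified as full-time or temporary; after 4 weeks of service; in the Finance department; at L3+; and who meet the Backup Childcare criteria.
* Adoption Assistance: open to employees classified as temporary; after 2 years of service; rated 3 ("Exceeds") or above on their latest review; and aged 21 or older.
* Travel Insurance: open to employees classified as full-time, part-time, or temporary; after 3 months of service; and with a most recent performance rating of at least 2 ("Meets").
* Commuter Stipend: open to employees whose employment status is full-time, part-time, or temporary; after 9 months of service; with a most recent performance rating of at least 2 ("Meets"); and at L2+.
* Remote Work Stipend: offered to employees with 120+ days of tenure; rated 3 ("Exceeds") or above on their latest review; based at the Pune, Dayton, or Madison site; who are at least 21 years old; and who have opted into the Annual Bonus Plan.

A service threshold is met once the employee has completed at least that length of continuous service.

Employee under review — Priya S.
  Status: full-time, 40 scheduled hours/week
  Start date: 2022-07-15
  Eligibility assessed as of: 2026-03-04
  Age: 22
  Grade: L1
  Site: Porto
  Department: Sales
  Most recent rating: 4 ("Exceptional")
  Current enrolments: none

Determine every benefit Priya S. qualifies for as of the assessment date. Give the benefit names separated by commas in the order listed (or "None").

Service from 2022-07-15 to 2026-03-04: 1328 days.
Backup Childcare — service 1328 days ≥ 18 months (≈540 days) ✓; grade L1 < L6 ✗ → not eligible.
Annual Bonus Plan — status full-time ✓; service 1328 days ≥ 4 weeks (≈28 days) ✓; dept Sales ✗ → not eligible.
Adoption Assistance — status full-time ✗ (requires temporary) → not eligible.
Travel Insurance — status full-time ✓; service 1328 days ≥ 3 months (≈90 days) ✓; rating 4 ≥ 2 ✓ → eligible.
Commuter Stipend — status full-time ✓; service 1328 days ≥ 9 months (≈270 days) ✓; rating 4 ≥ 2 ✓; grade L1 < L2 ✗ → not eligible.
Remote Work Stipend — service 1328 days ≥ 120 days ✓; rating 4 ≥ 3 ✓; site Porto ✗ (not Pune, Dayton, or Madison) → not eligible.

Travel Insurance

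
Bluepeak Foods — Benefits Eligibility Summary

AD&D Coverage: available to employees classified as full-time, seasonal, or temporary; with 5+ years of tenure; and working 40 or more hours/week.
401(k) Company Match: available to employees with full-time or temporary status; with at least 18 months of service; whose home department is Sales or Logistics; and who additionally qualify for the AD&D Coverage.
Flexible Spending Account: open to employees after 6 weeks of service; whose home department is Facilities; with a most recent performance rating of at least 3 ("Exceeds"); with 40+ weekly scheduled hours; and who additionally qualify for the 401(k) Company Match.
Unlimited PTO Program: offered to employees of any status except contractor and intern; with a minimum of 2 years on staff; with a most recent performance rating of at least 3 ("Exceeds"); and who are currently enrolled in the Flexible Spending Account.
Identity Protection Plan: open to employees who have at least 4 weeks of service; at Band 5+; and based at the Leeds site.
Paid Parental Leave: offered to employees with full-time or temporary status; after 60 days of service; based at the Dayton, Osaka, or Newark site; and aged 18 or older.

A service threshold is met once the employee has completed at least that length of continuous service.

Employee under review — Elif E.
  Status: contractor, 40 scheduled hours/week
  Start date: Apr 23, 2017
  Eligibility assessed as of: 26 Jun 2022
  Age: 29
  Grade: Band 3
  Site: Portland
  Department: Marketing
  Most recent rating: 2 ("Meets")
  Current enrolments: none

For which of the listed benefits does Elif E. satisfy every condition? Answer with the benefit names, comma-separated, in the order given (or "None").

None

Service from Apr 23, 2017 to 26 Jun 2022: 1890 days.
AD&D Coverage — status contractor ✗ (requires full-time, seasonal, or temporary) → not eligible.
401(k) Company Match — status contractor ✗ (requires full-time or temporary) → not eligible.
Flexible Spending Account — service 1890 days ≥ 6 weeks (≈42 days) ✓; dept Marketing ✗ → not eligible.
Unlimited PTO Program — status contractor ✗ (excluded) → not eligible.
Identity Protection Plan — service 1890 days ≥ 4 weeks (≈28 days) ✓; grade Band 3 < Band 5 ✗ → not eligible.
Paid Parental Leave — status contractor ✗ (requires full-time or temporary) → not eligible.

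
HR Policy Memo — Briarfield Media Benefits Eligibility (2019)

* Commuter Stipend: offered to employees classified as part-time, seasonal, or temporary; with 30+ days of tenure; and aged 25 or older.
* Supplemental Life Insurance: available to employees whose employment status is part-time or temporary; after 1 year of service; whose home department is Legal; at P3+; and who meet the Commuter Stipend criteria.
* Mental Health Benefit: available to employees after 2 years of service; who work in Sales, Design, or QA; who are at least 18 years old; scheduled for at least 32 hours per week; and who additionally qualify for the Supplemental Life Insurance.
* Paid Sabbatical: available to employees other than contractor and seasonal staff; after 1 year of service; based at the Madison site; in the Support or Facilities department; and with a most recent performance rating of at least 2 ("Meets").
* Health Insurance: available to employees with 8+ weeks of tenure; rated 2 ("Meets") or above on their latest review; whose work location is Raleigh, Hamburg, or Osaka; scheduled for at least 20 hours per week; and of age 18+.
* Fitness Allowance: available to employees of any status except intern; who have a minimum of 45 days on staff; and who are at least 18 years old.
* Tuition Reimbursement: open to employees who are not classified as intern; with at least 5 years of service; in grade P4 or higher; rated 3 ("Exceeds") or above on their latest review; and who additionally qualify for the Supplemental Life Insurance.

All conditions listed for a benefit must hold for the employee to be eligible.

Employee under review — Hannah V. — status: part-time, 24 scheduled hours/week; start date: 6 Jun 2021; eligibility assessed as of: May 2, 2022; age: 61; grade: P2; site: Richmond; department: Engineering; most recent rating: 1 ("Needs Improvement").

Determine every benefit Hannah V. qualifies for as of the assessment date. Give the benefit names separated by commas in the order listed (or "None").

Commuter Stipend, Fitness Allowance

Service from 6 Jun 2021 to May 2, 2022: 330 days.
Commuter Stipend — status part-time ✓; service 330 days ≥ 30 days ✓; age 61 ≥ 25 ✓ → eligible.
Supplemental Life Insurance — status part-time ✓; service 330 days < 1 year (≈365 days) ✗ → not eligible.
Mental Health Benefit — service 330 days < 2 years (≈730 days) ✗ → not eligible.
Paid Sabbatical — status part-time ✓ (not excluded); service 330 days < 1 year (≈365 days) ✗ → not eligible.
Health Insurance — service 330 days ≥ 8 weeks (≈56 days) ✓; rating 1 < 2 ✗ → not eligible.
Fitness Allowance — status part-time ✓ (not excluded); service 330 days ≥ 45 days ✓; age 61 ≥ 18 ✓ → eligible.
Tuition Reimbursement — status part-time ✓ (not excluded); service 330 days < 5 years (≈1825 days) ✗ → not eligible.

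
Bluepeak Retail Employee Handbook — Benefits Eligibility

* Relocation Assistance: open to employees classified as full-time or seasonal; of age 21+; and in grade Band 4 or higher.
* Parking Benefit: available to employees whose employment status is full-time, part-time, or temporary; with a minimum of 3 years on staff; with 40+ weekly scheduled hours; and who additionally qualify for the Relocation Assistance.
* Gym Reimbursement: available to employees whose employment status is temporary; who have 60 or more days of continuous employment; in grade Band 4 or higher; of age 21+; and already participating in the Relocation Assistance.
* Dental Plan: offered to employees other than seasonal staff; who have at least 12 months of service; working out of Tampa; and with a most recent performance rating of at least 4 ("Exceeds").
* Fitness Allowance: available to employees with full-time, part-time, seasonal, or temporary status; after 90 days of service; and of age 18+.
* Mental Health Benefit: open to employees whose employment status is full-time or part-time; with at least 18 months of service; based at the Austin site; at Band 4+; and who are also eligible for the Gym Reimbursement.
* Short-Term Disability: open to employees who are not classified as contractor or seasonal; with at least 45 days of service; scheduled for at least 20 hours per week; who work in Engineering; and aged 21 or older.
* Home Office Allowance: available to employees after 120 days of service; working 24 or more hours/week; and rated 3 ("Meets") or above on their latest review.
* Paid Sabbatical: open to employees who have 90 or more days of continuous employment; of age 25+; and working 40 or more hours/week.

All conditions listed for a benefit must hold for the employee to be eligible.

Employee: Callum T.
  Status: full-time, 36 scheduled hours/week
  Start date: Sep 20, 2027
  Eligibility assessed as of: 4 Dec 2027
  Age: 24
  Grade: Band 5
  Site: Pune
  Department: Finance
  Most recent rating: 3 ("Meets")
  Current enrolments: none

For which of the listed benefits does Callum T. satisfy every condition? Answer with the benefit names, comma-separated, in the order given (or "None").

Service from Sep 20, 2027 to 4 Dec 2027: 75 days.
Relocation Assistance — status full-time ✓; age 24 ≥ 21 ✓; grade Band 5 ≥ Band 4 ✓ → eligible.
Parking Benefit — status full-time ✓; service 75 days < 3 years (≈1095 days) ✗ → not eligible.
Gym Reimbursement — status full-time ✗ (requires temporary) → not eligible.
Dental Plan — status full-time ✓ (not excluded); service 75 days < 12 months (≈360 days) ✗ → not eligible.
Fitness Allowance — status full-time ✓; service 75 days < 90 days ✗ → not eligible.
Mental Health Benefit — status full-time ✓; service 75 days < 18 months (≈540 days) ✗ → not eligible.
Short-Term Disability — status full-time ✓ (not excluded); service 75 days ≥ 45 days ✓; 36 hrs/wk ≥ 20 ✓; dept Finance ✗ → not eligible.
Home Office Allowance — service 75 days < 120 days ✗ → not eligible.
Paid Sabbatical — service 75 days < 90 days ✗ → not eligible.

Relocation Assistance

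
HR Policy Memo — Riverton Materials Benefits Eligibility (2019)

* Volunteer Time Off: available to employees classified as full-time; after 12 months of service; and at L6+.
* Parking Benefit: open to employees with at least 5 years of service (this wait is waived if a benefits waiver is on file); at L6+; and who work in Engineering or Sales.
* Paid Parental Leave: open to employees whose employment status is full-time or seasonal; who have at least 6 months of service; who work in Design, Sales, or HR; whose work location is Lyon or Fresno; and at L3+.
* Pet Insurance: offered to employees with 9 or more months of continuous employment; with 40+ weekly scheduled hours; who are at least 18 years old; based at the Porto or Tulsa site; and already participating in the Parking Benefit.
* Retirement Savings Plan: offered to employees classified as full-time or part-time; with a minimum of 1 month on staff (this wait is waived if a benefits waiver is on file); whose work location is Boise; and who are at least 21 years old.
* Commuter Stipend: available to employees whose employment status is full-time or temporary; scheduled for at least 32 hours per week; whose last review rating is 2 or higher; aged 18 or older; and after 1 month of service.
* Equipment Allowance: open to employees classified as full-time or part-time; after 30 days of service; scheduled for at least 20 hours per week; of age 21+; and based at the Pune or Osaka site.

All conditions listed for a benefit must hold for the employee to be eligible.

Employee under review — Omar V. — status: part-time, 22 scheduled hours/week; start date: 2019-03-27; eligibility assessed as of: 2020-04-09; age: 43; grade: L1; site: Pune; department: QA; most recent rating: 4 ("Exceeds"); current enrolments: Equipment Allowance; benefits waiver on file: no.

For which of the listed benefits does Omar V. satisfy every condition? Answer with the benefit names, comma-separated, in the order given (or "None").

Equipment Allowance

Service from 2019-03-27 to 2020-04-09: 379 days.
Volunteer Time Off — status part-time ✗ (requires full-time) → not eligible.
Parking Benefit — no waiver, service 379 days < 5 years (≈1825 days) ✗ → not eligible.
Paid Parental Leave — status part-time ✗ (requires full-time or seasonal) → not eligible.
Pet Insurance — service 379 days ≥ 9 months (≈270 days) ✓; 22 hrs/wk < 40 ✗ → not eligible.
Retirement Savings Plan — status part-time ✓; no waiver, service 379 days ≥ 1 month (≈30 days) ✓; site Pune ✗ (not Boise) → not eligible.
Commuter Stipend — status part-time ✗ (requires full-time or temporary) → not eligible.
Equipment Allowance — status part-time ✓; service 379 days ≥ 30 days ✓; 22 hrs/wk ≥ 20 ✓; age 43 ≥ 21 ✓; site Pune ✓ → eligible.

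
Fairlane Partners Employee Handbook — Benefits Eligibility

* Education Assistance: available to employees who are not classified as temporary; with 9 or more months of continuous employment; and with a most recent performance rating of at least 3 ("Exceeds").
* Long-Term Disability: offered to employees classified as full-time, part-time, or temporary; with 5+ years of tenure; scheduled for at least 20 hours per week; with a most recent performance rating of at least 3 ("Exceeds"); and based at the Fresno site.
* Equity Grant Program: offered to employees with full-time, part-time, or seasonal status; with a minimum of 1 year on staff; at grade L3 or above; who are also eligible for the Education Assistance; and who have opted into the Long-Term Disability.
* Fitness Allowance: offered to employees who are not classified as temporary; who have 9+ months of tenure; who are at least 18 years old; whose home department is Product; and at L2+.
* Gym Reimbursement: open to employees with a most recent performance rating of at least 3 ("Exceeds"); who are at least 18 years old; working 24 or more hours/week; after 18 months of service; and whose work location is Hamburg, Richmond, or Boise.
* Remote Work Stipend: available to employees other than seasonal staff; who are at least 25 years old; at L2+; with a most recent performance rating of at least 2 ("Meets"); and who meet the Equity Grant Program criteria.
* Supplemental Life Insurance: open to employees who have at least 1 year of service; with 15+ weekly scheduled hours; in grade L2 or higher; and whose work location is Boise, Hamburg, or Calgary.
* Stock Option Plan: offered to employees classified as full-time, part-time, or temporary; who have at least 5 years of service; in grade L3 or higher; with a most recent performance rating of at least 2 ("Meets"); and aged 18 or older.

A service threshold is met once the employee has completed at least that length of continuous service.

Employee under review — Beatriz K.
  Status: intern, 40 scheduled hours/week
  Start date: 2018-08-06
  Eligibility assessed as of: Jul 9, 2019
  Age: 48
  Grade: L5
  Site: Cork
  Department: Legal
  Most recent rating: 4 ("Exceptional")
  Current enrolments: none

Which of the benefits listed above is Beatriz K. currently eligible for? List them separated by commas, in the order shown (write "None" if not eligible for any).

Education Assistance

Service from 2018-08-06 to Jul 9, 2019: 337 days.
Education Assistance — status intern ✓ (not excluded); service 337 days ≥ 9 months (≈270 days) ✓; rating 4 ≥ 3 ✓ → eligible.
Long-Term Disability — status intern ✗ (requires full-time, part-time, or temporary) → not eligible.
Equity Grant Program — status intern ✗ (requires full-time, part-time, or seasonal) → not eligible.
Fitness Allowance — status intern ✓ (not excluded); service 337 days ≥ 9 months (≈270 days) ✓; age 48 ≥ 18 ✓; dept Legal ✗ → not eligible.
Gym Reimbursement — rating 4 ≥ 3 ✓; age 48 ≥ 18 ✓; 40 hrs/wk ≥ 24 ✓; service 337 days < 18 months (≈540 days) ✗ → not eligible.
Remote Work Stipend — status intern ✓ (not excluded); age 48 ≥ 25 ✓; grade L5 ≥ L2 ✓; rating 4 ≥ 2 ✓; not eligible for Equity Grant Program ✗ → not eligible.
Supplemental Life Insurance — service 337 days < 1 year (≈365 days) ✗ → not eligible.
Stock Option Plan — status intern ✗ (requires full-time, part-time, or temporary) → not eligible.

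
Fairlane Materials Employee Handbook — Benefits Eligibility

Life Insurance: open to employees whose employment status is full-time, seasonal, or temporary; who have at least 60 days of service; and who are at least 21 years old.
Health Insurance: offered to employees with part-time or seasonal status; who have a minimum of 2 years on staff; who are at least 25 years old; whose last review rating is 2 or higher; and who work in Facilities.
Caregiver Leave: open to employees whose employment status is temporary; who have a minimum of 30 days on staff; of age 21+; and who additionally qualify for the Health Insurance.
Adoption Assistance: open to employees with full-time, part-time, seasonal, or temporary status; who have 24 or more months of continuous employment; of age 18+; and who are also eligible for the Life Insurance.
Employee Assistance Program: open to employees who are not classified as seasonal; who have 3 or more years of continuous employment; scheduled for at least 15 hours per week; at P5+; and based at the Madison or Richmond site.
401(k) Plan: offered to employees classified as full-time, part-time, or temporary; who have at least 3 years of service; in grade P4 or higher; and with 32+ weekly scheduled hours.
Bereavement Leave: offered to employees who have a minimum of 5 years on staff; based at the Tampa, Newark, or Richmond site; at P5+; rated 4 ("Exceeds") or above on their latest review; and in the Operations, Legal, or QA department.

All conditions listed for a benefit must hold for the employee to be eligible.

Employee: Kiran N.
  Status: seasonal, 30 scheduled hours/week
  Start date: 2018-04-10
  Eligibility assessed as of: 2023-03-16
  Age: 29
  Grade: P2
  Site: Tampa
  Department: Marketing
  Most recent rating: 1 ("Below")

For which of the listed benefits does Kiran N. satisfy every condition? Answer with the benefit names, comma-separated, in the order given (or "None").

Life Insurance, Adoption Assistance

Service from 2018-04-10 to 2023-03-16: 1801 days.
Life Insurance — status seasonal ✓; service 1801 days ≥ 60 days ✓; age 29 ≥ 21 ✓ → eligible.
Health Insurance — status seasonal ✓; service 1801 days ≥ 2 years (≈730 days) ✓; age 29 ≥ 25 ✓; rating 1 < 2 ✗ → not eligible.
Caregiver Leave — status seasonal ✗ (requires temporary) → not eligible.
Adoption Assistance — status seasonal ✓; service 1801 days ≥ 24 months (≈720 days) ✓; age 29 ≥ 18 ✓; eligible for Life Insurance ✓ → eligible.
Employee Assistance Program — status seasonal ✗ (excluded) → not eligible.
401(k) Plan — status seasonal ✗ (requires full-time, part-time, or temporary) → not eligible.
Bereavement Leave — service 1801 days < 5 years (≈1825 days) ✗ → not eligible.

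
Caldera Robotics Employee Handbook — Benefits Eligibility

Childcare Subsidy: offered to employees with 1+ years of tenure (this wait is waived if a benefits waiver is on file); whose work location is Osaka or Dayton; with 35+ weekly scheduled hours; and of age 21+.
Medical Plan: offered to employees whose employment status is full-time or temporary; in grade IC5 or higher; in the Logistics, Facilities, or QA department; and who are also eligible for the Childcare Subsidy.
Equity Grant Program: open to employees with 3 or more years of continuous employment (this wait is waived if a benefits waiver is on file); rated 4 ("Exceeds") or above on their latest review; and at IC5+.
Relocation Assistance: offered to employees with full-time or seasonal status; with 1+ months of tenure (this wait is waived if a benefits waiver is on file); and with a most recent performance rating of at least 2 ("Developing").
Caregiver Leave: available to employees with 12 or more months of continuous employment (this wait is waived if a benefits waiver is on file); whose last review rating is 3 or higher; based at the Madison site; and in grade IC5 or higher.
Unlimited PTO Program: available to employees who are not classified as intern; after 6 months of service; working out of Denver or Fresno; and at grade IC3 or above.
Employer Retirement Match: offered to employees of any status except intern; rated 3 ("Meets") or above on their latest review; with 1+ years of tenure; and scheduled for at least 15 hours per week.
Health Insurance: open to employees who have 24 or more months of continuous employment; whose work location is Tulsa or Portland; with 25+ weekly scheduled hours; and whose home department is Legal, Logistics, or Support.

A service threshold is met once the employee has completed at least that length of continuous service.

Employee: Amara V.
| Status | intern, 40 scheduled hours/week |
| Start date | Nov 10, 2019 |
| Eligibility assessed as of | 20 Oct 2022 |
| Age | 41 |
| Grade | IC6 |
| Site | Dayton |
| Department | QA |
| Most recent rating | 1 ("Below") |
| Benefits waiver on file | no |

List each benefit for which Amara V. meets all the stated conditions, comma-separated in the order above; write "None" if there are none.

Service from Nov 10, 2019 to 20 Oct 2022: 1075 days.
Childcare Subsidy — no waiver, service 1075 days ≥ 1 year (≈365 days) ✓; site Dayton ✓; 40 hrs/wk ≥ 35 ✓; age 41 ≥ 21 ✓ → eligible.
Medical Plan — status intern ✗ (requires full-time or temporary) → not eligible.
Equity Grant Program — no waiver, service 1075 days < 3 years (≈1095 days) ✗ → not eligible.
Relocation Assistance — status intern ✗ (requires full-time or seasonal) → not eligible.
Caregiver Leave — no waiver, service 1075 days ≥ 12 months (≈360 days) ✓; rating 1 < 3 ✗ → not eligible.
Unlimited PTO Program — status intern ✗ (excluded) → not eligible.
Employer Retirement Match — status intern ✗ (excluded) → not eligible.
Health Insurance — service 1075 days ≥ 24 months (≈720 days) ✓; site Dayton ✗ (not Tulsa or Portland) → not eligible.

Childcare Subsidy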